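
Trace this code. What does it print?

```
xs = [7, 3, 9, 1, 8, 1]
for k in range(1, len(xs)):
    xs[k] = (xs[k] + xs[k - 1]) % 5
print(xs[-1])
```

k=1: xs[1] = (3+7)%5 = 0 → [7, 0, 9, 1, 8, 1]
k=2: xs[2] = (9+0)%5 = 4 → [7, 0, 4, 1, 8, 1]
k=3: xs[3] = (1+4)%5 = 0 → [7, 0, 4, 0, 8, 1]
k=4: xs[4] = (8+0)%5 = 3 → [7, 0, 4, 0, 3, 1]
k=5: xs[5] = (1+3)%5 = 4 → [7, 0, 4, 0, 3, 4]

4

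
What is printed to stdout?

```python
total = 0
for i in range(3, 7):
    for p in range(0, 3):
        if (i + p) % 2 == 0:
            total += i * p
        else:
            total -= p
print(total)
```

22

i=3,p=0: odd sum, total = 0-0 = 0
i=3,p=1: even sum, total = 0+3 = 3
i=3,p=2: odd sum, total = 3-2 = 1
i=4,p=0: even sum, total = 1+0 = 1
i=4,p=1: odd sum, total = 1-1 = 0
i=4,p=2: even sum, total = 0+8 = 8
i=5,p=0: odd sum, total = 8-0 = 8
i=5,p=1: even sum, total = 8+5 = 13
i=5,p=2: odd sum, total = 13-2 = 11
i=6,p=0: even sum, total = 11+0 = 11
i=6,p=1: odd sum, total = 11-1 = 10
i=6,p=2: even sum, total = 10+12 = 22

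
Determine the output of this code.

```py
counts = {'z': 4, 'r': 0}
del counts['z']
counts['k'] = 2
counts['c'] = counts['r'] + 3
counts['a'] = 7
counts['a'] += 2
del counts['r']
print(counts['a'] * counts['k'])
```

del 'z' → {'r': 0}
counts['k'] = 2 → {'r': 0, 'k': 2}
counts['c'] = counts['r']+3 = 3 → {'r': 0, 'k': 2, 'c': 3}
counts['a'] = 7 → {'r': 0, 'k': 2, 'c': 3, 'a': 7}
counts['a'] = 7+2 = 9 → {'r': 0, 'k': 2, 'c': 3, 'a': 9}
del 'r' → {'k': 2, 'c': 3, 'a': 9}
counts['a']*counts['k'] = 9*2 = 18

18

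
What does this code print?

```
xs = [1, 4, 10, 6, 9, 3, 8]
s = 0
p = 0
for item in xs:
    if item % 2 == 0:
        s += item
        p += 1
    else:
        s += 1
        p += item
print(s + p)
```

item=1: not even, s = 0+1 = 1; p=1
item=4: even, s = 1+4 = 5; p=2
item=10: even, s = 5+10 = 15; p=3
item=6: even, s = 15+6 = 21; p=4
item=9: not even, s = 21+1 = 22; p=13
item=3: not even, s = 22+1 = 23; p=16
item=8: even, s = 23+8 = 31; p=17
s+p = 31+17 = 48

48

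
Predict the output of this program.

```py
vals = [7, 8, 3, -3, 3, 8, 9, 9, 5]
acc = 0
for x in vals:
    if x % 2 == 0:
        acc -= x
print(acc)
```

-16

x=7: not even
x=8: even, acc = 0-8 = -8
x=3: not even
x=-3: not even
x=3: not even
x=8: even, acc = (-8)-8 = -16
x=9: not even
x=9: not even
x=5: not even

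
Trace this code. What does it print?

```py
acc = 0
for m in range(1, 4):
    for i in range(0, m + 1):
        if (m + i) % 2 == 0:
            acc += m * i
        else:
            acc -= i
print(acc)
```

m=1,i=0: odd sum, acc = 0-0 = 0
m=1,i=1: even sum, acc = 0+1 = 1
m=2,i=0: even sum, acc = 1+0 = 1
m=2,i=1: odd sum, acc = 1-1 = 0
m=2,i=2: even sum, acc = 0+4 = 4
m=3,i=0: odd sum, acc = 4-0 = 4
m=3,i=1: even sum, acc = 4+3 = 7
m=3,i=2: odd sum, acc = 7-2 = 5
m=3,i=3: even sum, acc = 5+9 = 14

14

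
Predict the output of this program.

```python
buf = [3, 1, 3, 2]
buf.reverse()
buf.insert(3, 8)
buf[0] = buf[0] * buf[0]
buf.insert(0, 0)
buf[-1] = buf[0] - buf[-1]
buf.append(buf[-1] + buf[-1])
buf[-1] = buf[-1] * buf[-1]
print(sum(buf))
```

49

reverse → [2, 3, 1, 3]
insert 8 at 3 → [2, 3, 1, 8, 3]
buf[0] = buf[0]*buf[0] = 2*2 = 4 → [4, 3, 1, 8, 3]
insert 0 at 0 → [0, 4, 3, 1, 8, 3]
buf[-1] = buf[0]-buf[-1] = 0-3 = -3 → [0, 4, 3, 1, 8, -3]
append buf[-1]+buf[-1] = (-3)+(-3) = -6 → [0, 4, 3, 1, 8, -3, -6]
buf[-1] = buf[-1]*buf[-1] = (-6)*(-6) = 36 → [0, 4, 3, 1, 8, -3, 36]
sum = 49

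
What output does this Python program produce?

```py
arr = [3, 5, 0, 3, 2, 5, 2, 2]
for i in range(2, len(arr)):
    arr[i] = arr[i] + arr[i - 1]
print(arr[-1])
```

19

i=2: arr[2] = 0+5 = 5 → [3, 5, 5, 3, 2, 5, 2, 2]
i=3: arr[3] = 3+5 = 8 → [3, 5, 5, 8, 2, 5, 2, 2]
i=4: arr[4] = 2+8 = 10 → [3, 5, 5, 8, 10, 5, 2, 2]
i=5: arr[5] = 5+10 = 15 → [3, 5, 5, 8, 10, 15, 2, 2]
i=6: arr[6] = 2+15 = 17 → [3, 5, 5, 8, 10, 15, 17, 2]
i=7: arr[7] = 2+17 = 19 → [3, 5, 5, 8, 10, 15, 17, 19]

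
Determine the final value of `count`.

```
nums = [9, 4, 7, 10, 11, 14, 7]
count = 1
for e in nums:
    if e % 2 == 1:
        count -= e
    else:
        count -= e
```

e=9: odd, count = 1-9 = -8
e=4: not odd, count = (-8)-4 = -12
e=7: odd, count = (-12)-7 = -19
e=10: not odd, count = (-19)-10 = -29
e=11: odd, count = (-29)-11 = -40
e=14: not odd, count = (-40)-14 = -54
e=7: odd, count = (-54)-7 = -61

-61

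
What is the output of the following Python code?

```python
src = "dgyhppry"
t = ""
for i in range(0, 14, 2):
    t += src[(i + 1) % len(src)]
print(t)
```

ghpyghp

i=0: add src[1]='g' → 'g'
i=2: add src[3]='h' → 'gh'
i=4: add src[5]='p' → 'ghp'
i=6: add src[7]='y' → 'ghpy'
i=8: add src[1]='g' → 'ghpyg'
i=10: add src[3]='h' → 'ghpygh'
i=12: add src[5]='p' → 'ghpyghp'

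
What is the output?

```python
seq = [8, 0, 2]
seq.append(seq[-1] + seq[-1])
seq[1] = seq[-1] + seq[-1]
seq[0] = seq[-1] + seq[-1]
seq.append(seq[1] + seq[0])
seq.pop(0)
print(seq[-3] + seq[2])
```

6

append seq[-1]+seq[-1] = 2+2 = 4 → [8, 0, 2, 4]
seq[1] = seq[-1]+seq[-1] = 4+4 = 8 → [8, 8, 2, 4]
seq[0] = seq[-1]+seq[-1] = 4+4 = 8 → [8, 8, 2, 4]
append seq[1]+seq[0] = 8+8 = 16 → [8, 8, 2, 4, 16]
pop(0) removes 8 → [8, 2, 4, 16]
seq[-3]+seq[2] = 2+4 = 6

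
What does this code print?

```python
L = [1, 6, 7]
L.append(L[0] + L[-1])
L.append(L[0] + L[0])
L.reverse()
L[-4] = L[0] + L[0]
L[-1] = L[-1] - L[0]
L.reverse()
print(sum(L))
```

18

append L[0]+L[-1] = 1+7 = 8 → [1, 6, 7, 8]
append L[0]+L[0] = 1+1 = 2 → [1, 6, 7, 8, 2]
reverse → [2, 8, 7, 6, 1]
L[-4] = L[0]+L[0] = 2+2 = 4 → [2, 4, 7, 6, 1]
L[-1] = L[-1]-L[0] = 1-2 = -1 → [2, 4, 7, 6, -1]
reverse → [-1, 6, 7, 4, 2]
sum = 18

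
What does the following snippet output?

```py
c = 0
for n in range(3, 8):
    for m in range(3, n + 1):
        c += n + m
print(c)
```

150

n=3,m=3: c = 0+6 = 6
n=4,m=3: c = 6+7 = 13
n=4,m=4: c = 13+8 = 21
n=5,m=3: c = 21+8 = 29
n=5,m=4: c = 29+9 = 38
n=5,m=5: c = 38+10 = 48
n=6,m=3: c = 48+9 = 57
n=6,m=4: c = 57+10 = 67
n=6,m=5: c = 67+11 = 78
n=6,m=6: c = 78+12 = 90
n=7,m=3: c = 90+10 = 100
n=7,m=4: c = 100+11 = 111
n=7,m=5: c = 111+12 = 123
n=7,m=6: c = 123+13 = 136
n=7,m=7: c = 136+14 = 150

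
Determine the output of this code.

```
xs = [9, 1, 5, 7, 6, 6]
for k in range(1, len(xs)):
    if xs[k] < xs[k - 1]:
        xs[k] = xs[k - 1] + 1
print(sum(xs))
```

k=1: 1<9, xs[1] = 9+1 = 10 → [9, 10, 5, 7, 6, 6]
k=2: 5<10, xs[2] = 10+1 = 11 → [9, 10, 11, 7, 6, 6]
k=3: 7<11, xs[3] = 11+1 = 12 → [9, 10, 11, 12, 6, 6]
k=4: 6<12, xs[4] = 12+1 = 13 → [9, 10, 11, 12, 13, 6]
k=5: 6<13, xs[5] = 13+1 = 14 → [9, 10, 11, 12, 13, 14]
sum = 69

69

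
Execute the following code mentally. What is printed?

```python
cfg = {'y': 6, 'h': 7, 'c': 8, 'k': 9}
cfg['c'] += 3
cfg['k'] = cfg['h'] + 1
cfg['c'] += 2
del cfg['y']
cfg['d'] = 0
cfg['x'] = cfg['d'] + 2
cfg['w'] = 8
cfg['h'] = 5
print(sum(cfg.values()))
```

36

cfg['c'] = 8+3 = 11 → {'y': 6, 'h': 7, 'c': 11, 'k': 9}
cfg['k'] = cfg['h']+1 = 8 → {'y': 6, 'h': 7, 'c': 11, 'k': 8}
cfg['c'] = 11+2 = 13 → {'y': 6, 'h': 7, 'c': 13, 'k': 8}
del 'y' → {'h': 7, 'c': 13, 'k': 8}
cfg['d'] = 0 → {'h': 7, 'c': 13, 'k': 8, 'd': 0}
cfg['x'] = cfg['d']+2 = 2 → {'h': 7, 'c': 13, 'k': 8, 'd': 0, 'x': 2}
cfg['w'] = 8 → {'h': 7, 'c': 13, 'k': 8, 'd': 0, 'x': 2, 'w': 8}
cfg['h'] = 5 → {'h': 5, 'c': 13, 'k': 8, 'd': 0, 'x': 2, 'w': 8}
sum of values = 36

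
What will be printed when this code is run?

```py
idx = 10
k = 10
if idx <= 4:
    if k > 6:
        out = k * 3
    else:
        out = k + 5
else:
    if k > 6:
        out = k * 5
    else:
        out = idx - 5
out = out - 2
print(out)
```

idx=10, k=10
idx <= 4 is False; k > 6 is True
→ out = k * 5 = 50
out = 50-2 = 48

48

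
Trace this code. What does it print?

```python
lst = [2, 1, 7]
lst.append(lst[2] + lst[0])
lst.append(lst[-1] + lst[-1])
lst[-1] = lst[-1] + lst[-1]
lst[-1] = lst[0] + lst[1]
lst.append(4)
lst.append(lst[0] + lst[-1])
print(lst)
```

append lst[2]+lst[0] = 7+2 = 9 → [2, 1, 7, 9]
append lst[-1]+lst[-1] = 9+9 = 18 → [2, 1, 7, 9, 18]
lst[-1] = lst[-1]+lst[-1] = 18+18 = 36 → [2, 1, 7, 9, 36]
lst[-1] = lst[0]+lst[1] = 2+1 = 3 → [2, 1, 7, 9, 3]
append 4 → [2, 1, 7, 9, 3, 4]
append lst[0]+lst[-1] = 2+4 = 6 → [2, 1, 7, 9, 3, 4, 6]

[2, 1, 7, 9, 3, 4, 6]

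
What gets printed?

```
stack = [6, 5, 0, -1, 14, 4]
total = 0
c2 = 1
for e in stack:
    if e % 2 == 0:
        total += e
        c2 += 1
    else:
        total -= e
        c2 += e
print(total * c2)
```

e=6: even, total = 0+6 = 6; c2=2
e=5: not even, total = 6-5 = 1; c2=7
e=0: even, total = 1+0 = 1; c2=8
e=-1: not even, total = 1-(-1) = 2; c2=7
e=14: even, total = 2+14 = 16; c2=8
e=4: even, total = 16+4 = 20; c2=9
total*c2 = 20*9 = 180

180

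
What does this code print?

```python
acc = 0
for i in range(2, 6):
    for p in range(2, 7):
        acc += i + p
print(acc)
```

150

i=2,p=2: acc = 0+4 = 4
i=2,p=3: acc = 4+5 = 9
i=2,p=4: acc = 9+6 = 15
i=2,p=5: acc = 15+7 = 22
i=2,p=6: acc = 22+8 = 30
i=3,p=2: acc = 30+5 = 35
i=3,p=3: acc = 35+6 = 41
i=3,p=4: acc = 41+7 = 48
i=3,p=5: acc = 48+8 = 56
i=3,p=6: acc = 56+9 = 65
i=4,p=2: acc = 65+6 = 71
i=4,p=3: acc = 71+7 = 78
i=4,p=4: acc = 78+8 = 86
i=4,p=5: acc = 86+9 = 95
i=4,p=6: acc = 95+10 = 105
i=5,p=2: acc = 105+7 = 112
i=5,p=3: acc = 112+8 = 120
i=5,p=4: acc = 120+9 = 129
i=5,p=5: acc = 129+10 = 139
i=5,p=6: acc = 139+11 = 150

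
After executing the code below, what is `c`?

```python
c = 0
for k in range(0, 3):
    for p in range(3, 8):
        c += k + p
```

k=0,p=3: c = 0+3 = 3
k=0,p=4: c = 3+4 = 7
k=0,p=5: c = 7+5 = 12
k=0,p=6: c = 12+6 = 18
k=0,p=7: c = 18+7 = 25
k=1,p=3: c = 25+4 = 29
k=1,p=4: c = 29+5 = 34
k=1,p=5: c = 34+6 = 40
k=1,p=6: c = 40+7 = 47
k=1,p=7: c = 47+8 = 55
k=2,p=3: c = 55+5 = 60
k=2,p=4: c = 60+6 = 66
k=2,p=5: c = 66+7 = 73
k=2,p=6: c = 73+8 = 81
k=2,p=7: c = 81+9 = 90

90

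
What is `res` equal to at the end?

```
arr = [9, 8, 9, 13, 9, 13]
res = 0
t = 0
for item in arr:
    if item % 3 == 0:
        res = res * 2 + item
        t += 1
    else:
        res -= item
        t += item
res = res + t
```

29

item=9: %3==0, res = 0*2+9 = 9; t=1
item=8: not %3==0, res = 9-8 = 1; t=9
item=9: %3==0, res = 1*2+9 = 11; t=10
item=13: not %3==0, res = 11-13 = -2; t=23
item=9: %3==0, res = (-2)*2+9 = 5; t=24
item=13: not %3==0, res = 5-13 = -8; t=37
res+t = (-8)+37 = 29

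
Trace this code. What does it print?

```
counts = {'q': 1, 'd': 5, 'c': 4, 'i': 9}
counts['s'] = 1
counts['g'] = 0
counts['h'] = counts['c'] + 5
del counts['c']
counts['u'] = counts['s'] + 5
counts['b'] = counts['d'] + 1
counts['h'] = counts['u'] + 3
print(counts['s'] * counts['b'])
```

counts['s'] = 1 → {'q': 1, 'd': 5, 'c': 4, 'i': 9, 's': 1}
counts['g'] = 0 → {'q': 1, 'd': 5, 'c': 4, 'i': 9, 's': 1, 'g': 0}
counts['h'] = counts['c']+5 = 9 → {'q': 1, 'd': 5, 'c': 4, 'i': 9, 's': 1, 'g': 0, 'h': 9}
del 'c' → {'q': 1, 'd': 5, 'i': 9, 's': 1, 'g': 0, 'h': 9}
counts['u'] = counts['s']+5 = 6 → {'q': 1, 'd': 5, 'i': 9, 's': 1, 'g': 0, 'h': 9, 'u': 6}
counts['b'] = counts['d']+1 = 6 → {'q': 1, 'd': 5, 'i': 9, 's': 1, 'g': 0, 'h': 9, 'u': 6, 'b': 6}
counts['h'] = counts['u']+3 = 9 → {'q': 1, 'd': 5, 'i': 9, 's': 1, 'g': 0, 'h': 9, 'u': 6, 'b': 6}
counts['s']*counts['b'] = 1*6 = 6

6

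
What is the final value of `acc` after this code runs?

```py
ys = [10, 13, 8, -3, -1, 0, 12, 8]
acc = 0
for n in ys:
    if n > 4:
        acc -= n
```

-51

n=10: >4, acc = 0-10 = -10
n=13: >4, acc = (-10)-13 = -23
n=8: >4, acc = (-23)-8 = -31
n=-3: not >4
n=-1: not >4
n=0: not >4
n=12: >4, acc = (-31)-12 = -43
n=8: >4, acc = (-43)-8 = -51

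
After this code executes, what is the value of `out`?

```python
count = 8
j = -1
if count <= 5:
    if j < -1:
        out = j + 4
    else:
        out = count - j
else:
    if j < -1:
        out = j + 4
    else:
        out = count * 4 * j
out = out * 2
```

-64

count=8, j=-1
count <= 5 is False; j < -1 is False
→ out = count * 4 * j = -32
out = (-32)*2 = -64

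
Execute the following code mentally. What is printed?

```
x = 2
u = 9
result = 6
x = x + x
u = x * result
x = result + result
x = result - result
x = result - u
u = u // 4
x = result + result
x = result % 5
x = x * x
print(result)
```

x = 2+2 = 4
u = 4*6 = 24
x = 6+6 = 12
x = 6-6 = 0
x = 6-24 = -18
u = 24//4 = 6
x = 6+6 = 12
x = 6%5 = 1
x = 1*1 = 1

6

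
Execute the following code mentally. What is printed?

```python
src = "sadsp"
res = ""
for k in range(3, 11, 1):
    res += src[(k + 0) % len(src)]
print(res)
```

k=3: add src[3]='s' → 's'
k=4: add src[4]='p' → 'sp'
k=5: add src[0]='s' → 'sps'
k=6: add src[1]='a' → 'spsa'
k=7: add src[2]='d' → 'spsad'
k=8: add src[3]='s' → 'spsads'
k=9: add src[4]='p' → 'spsadsp'
k=10: add src[0]='s' → 'spsadsps'

spsadsps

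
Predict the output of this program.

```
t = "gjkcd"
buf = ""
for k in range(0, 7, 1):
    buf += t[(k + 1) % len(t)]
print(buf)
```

k=0: add t[1]='j' → 'j'
k=1: add t[2]='k' → 'jk'
k=2: add t[3]='c' → 'jkc'
k=3: add t[4]='d' → 'jkcd'
k=4: add t[0]='g' → 'jkcdg'
k=5: add t[1]='j' → 'jkcdgj'
k=6: add t[2]='k' → 'jkcdgjk'

jkcdgjk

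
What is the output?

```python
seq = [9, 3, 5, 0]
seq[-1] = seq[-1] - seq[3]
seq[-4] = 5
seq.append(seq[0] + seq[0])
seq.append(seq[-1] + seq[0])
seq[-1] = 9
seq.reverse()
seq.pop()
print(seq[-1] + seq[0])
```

seq[-1] = seq[-1]-seq[3] = 0-0 = 0 → [9, 3, 5, 0]
seq[-4] = 5 → [5, 3, 5, 0]
append seq[0]+seq[0] = 5+5 = 10 → [5, 3, 5, 0, 10]
append seq[-1]+seq[0] = 10+5 = 15 → [5, 3, 5, 0, 10, 15]
seq[-1] = 9 → [5, 3, 5, 0, 10, 9]
reverse → [9, 10, 0, 5, 3, 5]
pop() removes 5 → [9, 10, 0, 5, 3]
seq[-1]+seq[0] = 3+9 = 12

12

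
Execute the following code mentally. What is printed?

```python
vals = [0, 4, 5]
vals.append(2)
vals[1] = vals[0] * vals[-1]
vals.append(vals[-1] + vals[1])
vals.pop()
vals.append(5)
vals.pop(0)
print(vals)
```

[0, 5, 2, 5]

append 2 → [0, 4, 5, 2]
vals[1] = vals[0]*vals[-1] = 0*2 = 0 → [0, 0, 5, 2]
append vals[-1]+vals[1] = 2+0 = 2 → [0, 0, 5, 2, 2]
pop() removes 2 → [0, 0, 5, 2]
append 5 → [0, 0, 5, 2, 5]
pop(0) removes 0 → [0, 5, 2, 5]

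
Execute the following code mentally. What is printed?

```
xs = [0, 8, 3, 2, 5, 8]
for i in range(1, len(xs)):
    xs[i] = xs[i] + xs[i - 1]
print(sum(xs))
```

76

i=1: xs[1] = 8+0 = 8 → [0, 8, 3, 2, 5, 8]
i=2: xs[2] = 3+8 = 11 → [0, 8, 11, 2, 5, 8]
i=3: xs[3] = 2+11 = 13 → [0, 8, 11, 13, 5, 8]
i=4: xs[4] = 5+13 = 18 → [0, 8, 11, 13, 18, 8]
i=5: xs[5] = 8+18 = 26 → [0, 8, 11, 13, 18, 26]
sum = 76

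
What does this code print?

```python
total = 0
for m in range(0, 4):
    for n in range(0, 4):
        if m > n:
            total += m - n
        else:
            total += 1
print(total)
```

20

m=0,n=0: not 0>0, total = 0+1 = 1
m=0,n=1: not 0>1, total = 1+1 = 2
m=0,n=2: not 0>2, total = 2+1 = 3
m=0,n=3: not 0>3, total = 3+1 = 4
m=1,n=0: 1>0, total = 4+1 = 5
m=1,n=1: not 1>1, total = 5+1 = 6
m=1,n=2: not 1>2, total = 6+1 = 7
m=1,n=3: not 1>3, total = 7+1 = 8
m=2,n=0: 2>0, total = 8+2 = 10
m=2,n=1: 2>1, total = 10+1 = 11
m=2,n=2: not 2>2, total = 11+1 = 12
m=2,n=3: not 2>3, total = 12+1 = 13
m=3,n=0: 3>0, total = 13+3 = 16
m=3,n=1: 3>1, total = 16+2 = 18
m=3,n=2: 3>2, total = 18+1 = 19
m=3,n=3: not 3>3, total = 19+1 = 20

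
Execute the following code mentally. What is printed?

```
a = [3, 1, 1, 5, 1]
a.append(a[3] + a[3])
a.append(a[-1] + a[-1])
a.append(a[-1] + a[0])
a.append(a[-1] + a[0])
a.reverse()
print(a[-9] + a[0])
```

append a[3]+a[3] = 5+5 = 10 → [3, 1, 1, 5, 1, 10]
append a[-1]+a[-1] = 10+10 = 20 → [3, 1, 1, 5, 1, 10, 20]
append a[-1]+a[0] = 20+3 = 23 → [3, 1, 1, 5, 1, 10, 20, 23]
append a[-1]+a[0] = 23+3 = 26 → [3, 1, 1, 5, 1, 10, 20, 23, 26]
reverse → [26, 23, 20, 10, 1, 5, 1, 1, 3]
a[-9]+a[0] = 26+26 = 52

52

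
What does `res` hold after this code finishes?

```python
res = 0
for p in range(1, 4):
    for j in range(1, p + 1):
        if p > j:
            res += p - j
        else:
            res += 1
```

7

p=1,j=1: not 1>1, res = 0+1 = 1
p=2,j=1: 2>1, res = 1+1 = 2
p=2,j=2: not 2>2, res = 2+1 = 3
p=3,j=1: 3>1, res = 3+2 = 5
p=3,j=2: 3>2, res = 5+1 = 6
p=3,j=3: not 3>3, res = 6+1 = 7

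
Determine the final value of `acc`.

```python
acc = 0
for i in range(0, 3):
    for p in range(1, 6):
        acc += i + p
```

i=0,p=1: acc = 0+1 = 1
i=0,p=2: acc = 1+2 = 3
i=0,p=3: acc = 3+3 = 6
i=0,p=4: acc = 6+4 = 10
i=0,p=5: acc = 10+5 = 15
i=1,p=1: acc = 15+2 = 17
i=1,p=2: acc = 17+3 = 20
i=1,p=3: acc = 20+4 = 24
i=1,p=4: acc = 24+5 = 29
i=1,p=5: acc = 29+6 = 35
i=2,p=1: acc = 35+3 = 38
i=2,p=2: acc = 38+4 = 42
i=2,p=3: acc = 42+5 = 47
i=2,p=4: acc = 47+6 = 53
i=2,p=5: acc = 53+7 = 60

60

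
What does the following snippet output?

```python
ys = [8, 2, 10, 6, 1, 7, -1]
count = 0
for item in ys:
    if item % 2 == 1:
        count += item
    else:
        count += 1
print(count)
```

11

item=8: not odd, count = 0+1 = 1
item=2: not odd, count = 1+1 = 2
item=10: not odd, count = 2+1 = 3
item=6: not odd, count = 3+1 = 4
item=1: odd, count = 4+1 = 5
item=7: odd, count = 5+7 = 12
item=-1: odd, count = 12+(-1) = 11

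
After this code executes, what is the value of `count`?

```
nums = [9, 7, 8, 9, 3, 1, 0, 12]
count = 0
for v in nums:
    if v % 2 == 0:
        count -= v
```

-20

v=9: not even
v=7: not even
v=8: even, count = 0-8 = -8
v=9: not even
v=3: not even
v=1: not even
v=0: even, count = (-8)-0 = -8
v=12: even, count = (-8)-12 = -20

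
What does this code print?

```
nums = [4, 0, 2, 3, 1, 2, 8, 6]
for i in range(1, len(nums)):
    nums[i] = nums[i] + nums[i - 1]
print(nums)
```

i=1: nums[1] = 0+4 = 4 → [4, 4, 2, 3, 1, 2, 8, 6]
i=2: nums[2] = 2+4 = 6 → [4, 4, 6, 3, 1, 2, 8, 6]
i=3: nums[3] = 3+6 = 9 → [4, 4, 6, 9, 1, 2, 8, 6]
i=4: nums[4] = 1+9 = 10 → [4, 4, 6, 9, 10, 2, 8, 6]
i=5: nums[5] = 2+10 = 12 → [4, 4, 6, 9, 10, 12, 8, 6]
i=6: nums[6] = 8+12 = 20 → [4, 4, 6, 9, 10, 12, 20, 6]
i=7: nums[7] = 6+20 = 26 → [4, 4, 6, 9, 10, 12, 20, 26]

[4, 4, 6, 9, 10, 12, 20, 26]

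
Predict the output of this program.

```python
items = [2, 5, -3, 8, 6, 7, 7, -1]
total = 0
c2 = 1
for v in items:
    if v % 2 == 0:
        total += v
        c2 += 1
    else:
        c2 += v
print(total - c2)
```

-3

v=2: even, total = 0+2 = 2; c2=2
v=5: not even; c2=7
v=-3: not even; c2=4
v=8: even, total = 2+8 = 10; c2=5
v=6: even, total = 10+6 = 16; c2=6
v=7: not even; c2=13
v=7: not even; c2=20
v=-1: not even; c2=19
total-c2 = 16-19 = -3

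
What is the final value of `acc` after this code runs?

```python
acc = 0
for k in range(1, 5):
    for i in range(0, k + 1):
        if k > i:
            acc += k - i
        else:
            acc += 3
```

k=1,i=0: 1>0, acc = 0+1 = 1
k=1,i=1: not 1>1, acc = 1+3 = 4
k=2,i=0: 2>0, acc = 4+2 = 6
k=2,i=1: 2>1, acc = 6+1 = 7
k=2,i=2: not 2>2, acc = 7+3 = 10
k=3,i=0: 3>0, acc = 10+3 = 13
k=3,i=1: 3>1, acc = 13+2 = 15
k=3,i=2: 3>2, acc = 15+1 = 16
k=3,i=3: not 3>3, acc = 16+3 = 19
k=4,i=0: 4>0, acc = 19+4 = 23
k=4,i=1: 4>1, acc = 23+3 = 26
k=4,i=2: 4>2, acc = 26+2 = 28
k=4,i=3: 4>3, acc = 28+1 = 29
k=4,i=4: not 4>4, acc = 29+3 = 32

32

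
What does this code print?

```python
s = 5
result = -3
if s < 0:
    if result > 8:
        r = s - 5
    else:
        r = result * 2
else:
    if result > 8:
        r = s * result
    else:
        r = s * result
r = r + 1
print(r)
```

s=5, result=-3
s < 0 is False; result > 8 is False
→ r = s * result = -15
r = (-15)+1 = -14

-14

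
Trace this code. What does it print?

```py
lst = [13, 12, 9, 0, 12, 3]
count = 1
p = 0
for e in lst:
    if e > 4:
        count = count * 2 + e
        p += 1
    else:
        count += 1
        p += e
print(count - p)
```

194

e=13: >4, count = 1*2+13 = 15; p=1
e=12: >4, count = 15*2+12 = 42; p=2
e=9: >4, count = 42*2+9 = 93; p=3
e=0: not >4, count = 93+1 = 94; p=3
e=12: >4, count = 94*2+12 = 200; p=4
e=3: not >4, count = 200+1 = 201; p=7
count-p = 201-7 = 194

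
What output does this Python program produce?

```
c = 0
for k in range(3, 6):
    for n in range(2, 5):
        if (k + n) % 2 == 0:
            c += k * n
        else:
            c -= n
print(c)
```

k=3,n=2: odd sum, c = 0-2 = -2
k=3,n=3: even sum, c = (-2)+9 = 7
k=3,n=4: odd sum, c = 7-4 = 3
k=4,n=2: even sum, c = 3+8 = 11
k=4,n=3: odd sum, c = 11-3 = 8
k=4,n=4: even sum, c = 8+16 = 24
k=5,n=2: odd sum, c = 24-2 = 22
k=5,n=3: even sum, c = 22+15 = 37
k=5,n=4: odd sum, c = 37-4 = 33

33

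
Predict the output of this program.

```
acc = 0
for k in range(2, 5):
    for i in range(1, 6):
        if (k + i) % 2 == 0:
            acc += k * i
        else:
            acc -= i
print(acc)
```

k=2,i=1: odd sum, acc = 0-1 = -1
k=2,i=2: even sum, acc = (-1)+4 = 3
k=2,i=3: odd sum, acc = 3-3 = 0
k=2,i=4: even sum, acc = 0+8 = 8
k=2,i=5: odd sum, acc = 8-5 = 3
k=3,i=1: even sum, acc = 3+3 = 6
k=3,i=2: odd sum, acc = 6-2 = 4
k=3,i=3: even sum, acc = 4+9 = 13
k=3,i=4: odd sum, acc = 13-4 = 9
k=3,i=5: even sum, acc = 9+15 = 24
k=4,i=1: odd sum, acc = 24-1 = 23
k=4,i=2: even sum, acc = 23+8 = 31
k=4,i=3: odd sum, acc = 31-3 = 28
k=4,i=4: even sum, acc = 28+16 = 44
k=4,i=5: odd sum, acc = 44-5 = 39

39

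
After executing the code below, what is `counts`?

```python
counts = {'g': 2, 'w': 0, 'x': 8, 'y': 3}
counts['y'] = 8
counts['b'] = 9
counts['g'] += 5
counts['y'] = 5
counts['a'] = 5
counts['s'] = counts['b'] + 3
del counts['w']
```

counts['y'] = 8 → {'g': 2, 'w': 0, 'x': 8, 'y': 8}
counts['b'] = 9 → {'g': 2, 'w': 0, 'x': 8, 'y': 8, 'b': 9}
counts['g'] = 2+5 = 7 → {'g': 7, 'w': 0, 'x': 8, 'y': 8, 'b': 9}
counts['y'] = 5 → {'g': 7, 'w': 0, 'x': 8, 'y': 5, 'b': 9}
counts['a'] = 5 → {'g': 7, 'w': 0, 'x': 8, 'y': 5, 'b': 9, 'a': 5}
counts['s'] = counts['b']+3 = 12 → {'g': 7, 'w': 0, 'x': 8, 'y': 5, 'b': 9, 'a': 5, 's': 12}
del 'w' → {'g': 7, 'x': 8, 'y': 5, 'b': 9, 'a': 5, 's': 12}

{'g': 7, 'x': 8, 'y': 5, 'b': 9, 'a': 5, 's': 12}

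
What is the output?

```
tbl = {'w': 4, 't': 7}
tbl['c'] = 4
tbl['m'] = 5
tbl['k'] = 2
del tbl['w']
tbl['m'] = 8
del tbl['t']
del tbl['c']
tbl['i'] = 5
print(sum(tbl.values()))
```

15

tbl['c'] = 4 → {'w': 4, 't': 7, 'c': 4}
tbl['m'] = 5 → {'w': 4, 't': 7, 'c': 4, 'm': 5}
tbl['k'] = 2 → {'w': 4, 't': 7, 'c': 4, 'm': 5, 'k': 2}
del 'w' → {'t': 7, 'c': 4, 'm': 5, 'k': 2}
tbl['m'] = 8 → {'t': 7, 'c': 4, 'm': 8, 'k': 2}
del 't' → {'c': 4, 'm': 8, 'k': 2}
del 'c' → {'m': 8, 'k': 2}
tbl['i'] = 5 → {'m': 8, 'k': 2, 'i': 5}
sum of values = 15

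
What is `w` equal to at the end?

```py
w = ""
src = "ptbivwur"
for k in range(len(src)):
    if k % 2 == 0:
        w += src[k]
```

'pbvu'

k=0: add 'p' → 'p'
k=1: skip
k=2: add 'b' → 'pb'
k=3: skip
k=4: add 'v' → 'pbv'
k=5: skip
k=6: add 'u' → 'pbvu'
k=7: skip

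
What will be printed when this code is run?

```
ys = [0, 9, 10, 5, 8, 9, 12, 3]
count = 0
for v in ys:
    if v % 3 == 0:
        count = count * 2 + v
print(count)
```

135

v=0: %3==0, count = 0*2+0 = 0
v=9: %3==0, count = 0*2+9 = 9
v=10: not %3==0
v=5: not %3==0
v=8: not %3==0
v=9: %3==0, count = 9*2+9 = 27
v=12: %3==0, count = 27*2+12 = 66
v=3: %3==0, count = 66*2+3 = 135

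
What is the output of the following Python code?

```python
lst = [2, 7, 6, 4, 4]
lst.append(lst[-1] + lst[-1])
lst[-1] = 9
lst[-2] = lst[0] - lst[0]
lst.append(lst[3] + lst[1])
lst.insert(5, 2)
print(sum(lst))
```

41

append lst[-1]+lst[-1] = 4+4 = 8 → [2, 7, 6, 4, 4, 8]
lst[-1] = 9 → [2, 7, 6, 4, 4, 9]
lst[-2] = lst[0]-lst[0] = 2-2 = 0 → [2, 7, 6, 4, 0, 9]
append lst[3]+lst[1] = 4+7 = 11 → [2, 7, 6, 4, 0, 9, 11]
insert 2 at 5 → [2, 7, 6, 4, 0, 2, 9, 11]
sum = 41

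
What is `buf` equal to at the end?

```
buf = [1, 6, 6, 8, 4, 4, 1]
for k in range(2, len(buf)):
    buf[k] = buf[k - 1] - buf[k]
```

[1, 6, 0, -8, -12, -16, -17]

k=2: buf[2] = 6-6 = 0 → [1, 6, 0, 8, 4, 4, 1]
k=3: buf[3] = 0-8 = -8 → [1, 6, 0, -8, 4, 4, 1]
k=4: buf[4] = (-8)-4 = -12 → [1, 6, 0, -8, -12, 4, 1]
k=5: buf[5] = (-12)-4 = -16 → [1, 6, 0, -8, -12, -16, 1]
k=6: buf[6] = (-16)-1 = -17 → [1, 6, 0, -8, -12, -16, -17]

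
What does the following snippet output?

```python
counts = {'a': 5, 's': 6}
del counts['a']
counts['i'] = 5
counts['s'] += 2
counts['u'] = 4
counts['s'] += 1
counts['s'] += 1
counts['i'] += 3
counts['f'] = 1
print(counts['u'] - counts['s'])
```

del 'a' → {'s': 6}
counts['i'] = 5 → {'s': 6, 'i': 5}
counts['s'] = 6+2 = 8 → {'s': 8, 'i': 5}
counts['u'] = 4 → {'s': 8, 'i': 5, 'u': 4}
counts['s'] = 8+1 = 9 → {'s': 9, 'i': 5, 'u': 4}
counts['s'] = 9+1 = 10 → {'s': 10, 'i': 5, 'u': 4}
counts['i'] = 5+3 = 8 → {'s': 10, 'i': 8, 'u': 4}
counts['f'] = 1 → {'s': 10, 'i': 8, 'u': 4, 'f': 1}
counts['u']-counts['s'] = 4-10 = -6

-6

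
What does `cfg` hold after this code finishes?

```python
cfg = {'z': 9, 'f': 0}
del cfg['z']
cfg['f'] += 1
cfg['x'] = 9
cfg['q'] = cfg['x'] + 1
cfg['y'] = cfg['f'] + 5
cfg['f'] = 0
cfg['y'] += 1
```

del 'z' → {'f': 0}
cfg['f'] = 0+1 = 1 → {'f': 1}
cfg['x'] = 9 → {'f': 1, 'x': 9}
cfg['q'] = cfg['x']+1 = 10 → {'f': 1, 'x': 9, 'q': 10}
cfg['y'] = cfg['f']+5 = 6 → {'f': 1, 'x': 9, 'q': 10, 'y': 6}
cfg['f'] = 0 → {'f': 0, 'x': 9, 'q': 10, 'y': 6}
cfg['y'] = 6+1 = 7 → {'f': 0, 'x': 9, 'q': 10, 'y': 7}

{'f': 0, 'x': 9, 'q': 10, 'y': 7}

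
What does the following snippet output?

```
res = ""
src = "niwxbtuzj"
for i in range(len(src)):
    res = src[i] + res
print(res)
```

i=0: prepend 'n' → 'n'
i=1: prepend 'i' → 'in'
i=2: prepend 'w' → 'win'
i=3: prepend 'x' → 'xwin'
i=4: prepend 'b' → 'bxwin'
i=5: prepend 't' → 'tbxwin'
i=6: prepend 'u' → 'utbxwin'
i=7: prepend 'z' → 'zutbxwin'
i=8: prepend 'j' → 'jzutbxwin'

jzutbxwin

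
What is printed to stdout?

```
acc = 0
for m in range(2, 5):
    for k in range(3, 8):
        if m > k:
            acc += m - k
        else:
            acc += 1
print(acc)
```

m=2,k=3: not 2>3, acc = 0+1 = 1
m=2,k=4: not 2>4, acc = 1+1 = 2
m=2,k=5: not 2>5, acc = 2+1 = 3
m=2,k=6: not 2>6, acc = 3+1 = 4
m=2,k=7: not 2>7, acc = 4+1 = 5
m=3,k=3: not 3>3, acc = 5+1 = 6
m=3,k=4: not 3>4, acc = 6+1 = 7
m=3,k=5: not 3>5, acc = 7+1 = 8
m=3,k=6: not 3>6, acc = 8+1 = 9
m=3,k=7: not 3>7, acc = 9+1 = 10
m=4,k=3: 4>3, acc = 10+1 = 11
m=4,k=4: not 4>4, acc = 11+1 = 12
m=4,k=5: not 4>5, acc = 12+1 = 13
m=4,k=6: not 4>6, acc = 13+1 = 14
m=4,k=7: not 4>7, acc = 14+1 = 15

15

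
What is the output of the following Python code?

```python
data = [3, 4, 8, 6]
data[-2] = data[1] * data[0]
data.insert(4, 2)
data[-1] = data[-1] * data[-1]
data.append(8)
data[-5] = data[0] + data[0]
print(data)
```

[3, 6, 12, 6, 4, 8]

data[-2] = data[1]*data[0] = 4*3 = 12 → [3, 4, 12, 6]
insert 2 at 4 → [3, 4, 12, 6, 2]
data[-1] = data[-1]*data[-1] = 2*2 = 4 → [3, 4, 12, 6, 4]
append 8 → [3, 4, 12, 6, 4, 8]
data[-5] = data[0]+data[0] = 3+3 = 6 → [3, 6, 12, 6, 4, 8]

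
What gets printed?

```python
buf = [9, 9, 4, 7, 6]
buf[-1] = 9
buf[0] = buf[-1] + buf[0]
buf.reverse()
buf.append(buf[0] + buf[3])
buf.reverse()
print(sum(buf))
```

buf[-1] = 9 → [9, 9, 4, 7, 9]
buf[0] = buf[-1]+buf[0] = 9+9 = 18 → [18, 9, 4, 7, 9]
reverse → [9, 7, 4, 9, 18]
append buf[0]+buf[3] = 9+9 = 18 → [9, 7, 4, 9, 18, 18]
reverse → [18, 18, 9, 4, 7, 9]
sum = 65

65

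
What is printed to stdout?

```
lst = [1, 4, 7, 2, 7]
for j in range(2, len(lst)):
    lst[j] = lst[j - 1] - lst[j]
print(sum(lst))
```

-15

j=2: lst[2] = 4-7 = -3 → [1, 4, -3, 2, 7]
j=3: lst[3] = (-3)-2 = -5 → [1, 4, -3, -5, 7]
j=4: lst[4] = (-5)-7 = -12 → [1, 4, -3, -5, -12]
sum = -15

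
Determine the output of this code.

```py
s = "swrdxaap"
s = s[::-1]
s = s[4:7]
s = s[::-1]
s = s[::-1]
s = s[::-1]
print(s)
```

reverse → 'paaxdrws'
slice [4:7] → 'drw'
reverse → 'wrd'
reverse → 'drw'
reverse → 'wrd'

wrd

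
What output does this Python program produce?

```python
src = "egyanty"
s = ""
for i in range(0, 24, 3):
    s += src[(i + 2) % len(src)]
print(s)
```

i=0: add src[2]='y' → 'y'
i=3: add src[5]='t' → 'yt'
i=6: add src[1]='g' → 'ytg'
i=9: add src[4]='n' → 'ytgn'
i=12: add src[0]='e' → 'ytgne'
i=15: add src[3]='a' → 'ytgnea'
i=18: add src[6]='y' → 'ytgneay'
i=21: add src[2]='y' → 'ytgneayy'

ytgneayy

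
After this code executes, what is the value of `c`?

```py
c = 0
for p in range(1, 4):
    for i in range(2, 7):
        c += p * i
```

120

p=1,i=2: c = 0+2 = 2
p=1,i=3: c = 2+3 = 5
p=1,i=4: c = 5+4 = 9
p=1,i=5: c = 9+5 = 14
p=1,i=6: c = 14+6 = 20
p=2,i=2: c = 20+4 = 24
p=2,i=3: c = 24+6 = 30
p=2,i=4: c = 30+8 = 38
p=2,i=5: c = 38+10 = 48
p=2,i=6: c = 48+12 = 60
p=3,i=2: c = 60+6 = 66
p=3,i=3: c = 66+9 = 75
p=3,i=4: c = 75+12 = 87
p=3,i=5: c = 87+15 = 102
p=3,i=6: c = 102+18 = 120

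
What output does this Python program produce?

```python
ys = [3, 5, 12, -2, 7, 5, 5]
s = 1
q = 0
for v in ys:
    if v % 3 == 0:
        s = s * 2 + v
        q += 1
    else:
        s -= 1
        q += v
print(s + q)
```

38

v=3: %3==0, s = 1*2+3 = 5; q=1
v=5: not %3==0, s = 5-1 = 4; q=6
v=12: %3==0, s = 4*2+12 = 20; q=7
v=-2: not %3==0, s = 20-1 = 19; q=5
v=7: not %3==0, s = 19-1 = 18; q=12
v=5: not %3==0, s = 18-1 = 17; q=17
v=5: not %3==0, s = 17-1 = 16; q=22
s+q = 16+22 = 38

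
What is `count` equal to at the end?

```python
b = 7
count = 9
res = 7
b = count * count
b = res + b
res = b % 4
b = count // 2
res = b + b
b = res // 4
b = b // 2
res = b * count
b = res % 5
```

9

b = 9*9 = 81
b = 7+81 = 88
res = 88%4 = 0
b = 9//2 = 4
res = 4+4 = 8
b = 8//4 = 2
b = 2//2 = 1
res = 1*9 = 9
b = 9%5 = 4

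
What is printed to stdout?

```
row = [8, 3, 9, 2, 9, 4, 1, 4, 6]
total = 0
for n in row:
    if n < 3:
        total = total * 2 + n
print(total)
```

n=8: not <3
n=3: not <3
n=9: not <3
n=2: <3, total = 0*2+2 = 2
n=9: not <3
n=4: not <3
n=1: <3, total = 2*2+1 = 5
n=4: not <3
n=6: not <3

5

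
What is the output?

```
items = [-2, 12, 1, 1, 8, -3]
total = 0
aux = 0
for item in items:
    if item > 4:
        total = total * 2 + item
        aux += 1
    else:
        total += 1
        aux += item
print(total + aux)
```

item=-2: not >4, total = 0+1 = 1; aux=-2
item=12: >4, total = 1*2+12 = 14; aux=-1
item=1: not >4, total = 14+1 = 15; aux=0
item=1: not >4, total = 15+1 = 16; aux=1
item=8: >4, total = 16*2+8 = 40; aux=2
item=-3: not >4, total = 40+1 = 41; aux=-1
total+aux = 41+(-1) = 40

40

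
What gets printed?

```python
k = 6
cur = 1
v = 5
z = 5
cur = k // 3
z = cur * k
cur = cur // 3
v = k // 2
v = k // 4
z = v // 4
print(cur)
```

cur = 6//3 = 2
z = 2*6 = 12
cur = 2//3 = 0
v = 6//2 = 3
v = 6//4 = 1
z = 1//4 = 0

0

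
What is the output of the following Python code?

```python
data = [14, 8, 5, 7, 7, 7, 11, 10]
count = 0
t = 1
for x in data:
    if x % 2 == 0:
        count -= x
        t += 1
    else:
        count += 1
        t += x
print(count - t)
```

x=14: even, count = 0-14 = -14; t=2
x=8: even, count = (-14)-8 = -22; t=3
x=5: not even, count = (-22)+1 = -21; t=8
x=7: not even, count = (-21)+1 = -20; t=15
x=7: not even, count = (-20)+1 = -19; t=22
x=7: not even, count = (-19)+1 = -18; t=29
x=11: not even, count = (-18)+1 = -17; t=40
x=10: even, count = (-17)-10 = -27; t=41
count-t = (-27)-41 = -68

-68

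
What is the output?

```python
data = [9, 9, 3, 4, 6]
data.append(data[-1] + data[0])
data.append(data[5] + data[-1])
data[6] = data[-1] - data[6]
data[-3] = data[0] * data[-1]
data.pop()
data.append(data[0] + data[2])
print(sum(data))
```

append data[-1]+data[0] = 6+9 = 15 → [9, 9, 3, 4, 6, 15]
append data[5]+data[-1] = 15+15 = 30 → [9, 9, 3, 4, 6, 15, 30]
data[6] = data[-1]-data[6] = 30-30 = 0 → [9, 9, 3, 4, 6, 15, 0]
data[-3] = data[0]*data[-1] = 9*0 = 0 → [9, 9, 3, 4, 0, 15, 0]
pop() removes 0 → [9, 9, 3, 4, 0, 15]
append data[0]+data[2] = 9+3 = 12 → [9, 9, 3, 4, 0, 15, 12]
sum = 52

52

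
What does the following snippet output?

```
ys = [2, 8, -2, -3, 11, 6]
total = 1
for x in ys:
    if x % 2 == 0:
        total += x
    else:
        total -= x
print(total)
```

7

x=2: even, total = 1+2 = 3
x=8: even, total = 3+8 = 11
x=-2: even, total = 11+(-2) = 9
x=-3: not even, total = 9-(-3) = 12
x=11: not even, total = 12-11 = 1
x=6: even, total = 1+6 = 7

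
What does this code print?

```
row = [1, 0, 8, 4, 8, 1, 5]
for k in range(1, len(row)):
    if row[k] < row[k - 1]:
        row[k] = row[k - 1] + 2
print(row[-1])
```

16

k=1: 0<1, row[1] = 1+2 = 3 → [1, 3, 8, 4, 8, 1, 5]
k=2: 8>=3, unchanged → [1, 3, 8, 4, 8, 1, 5]
k=3: 4<8, row[3] = 8+2 = 10 → [1, 3, 8, 10, 8, 1, 5]
k=4: 8<10, row[4] = 10+2 = 12 → [1, 3, 8, 10, 12, 1, 5]
k=5: 1<12, row[5] = 12+2 = 14 → [1, 3, 8, 10, 12, 14, 5]
k=6: 5<14, row[6] = 14+2 = 16 → [1, 3, 8, 10, 12, 14, 16]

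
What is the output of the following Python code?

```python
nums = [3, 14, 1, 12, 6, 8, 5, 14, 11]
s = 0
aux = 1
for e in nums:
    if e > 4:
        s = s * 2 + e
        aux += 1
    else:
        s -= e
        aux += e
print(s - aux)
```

e=3: not >4, s = 0-3 = -3; aux=4
e=14: >4, s = (-3)*2+14 = 8; aux=5
e=1: not >4, s = 8-1 = 7; aux=6
e=12: >4, s = 7*2+12 = 26; aux=7
e=6: >4, s = 26*2+6 = 58; aux=8
e=8: >4, s = 58*2+8 = 124; aux=9
e=5: >4, s = 124*2+5 = 253; aux=10
e=14: >4, s = 253*2+14 = 520; aux=11
e=11: >4, s = 520*2+11 = 1051; aux=12
s-aux = 1051-12 = 1039

1039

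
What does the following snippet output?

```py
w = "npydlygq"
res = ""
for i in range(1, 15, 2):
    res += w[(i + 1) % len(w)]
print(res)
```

i=1: add w[2]='y' → 'y'
i=3: add w[4]='l' → 'yl'
i=5: add w[6]='g' → 'ylg'
i=7: add w[0]='n' → 'ylgn'
i=9: add w[2]='y' → 'ylgny'
i=11: add w[4]='l' → 'ylgnyl'
i=13: add w[6]='g' → 'ylgnylg'

ylgnylg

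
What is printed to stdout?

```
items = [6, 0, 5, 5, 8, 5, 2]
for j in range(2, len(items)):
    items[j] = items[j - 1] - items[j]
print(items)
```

[6, 0, -5, -10, -18, -23, -25]

j=2: items[2] = 0-5 = -5 → [6, 0, -5, 5, 8, 5, 2]
j=3: items[3] = (-5)-5 = -10 → [6, 0, -5, -10, 8, 5, 2]
j=4: items[4] = (-10)-8 = -18 → [6, 0, -5, -10, -18, 5, 2]
j=5: items[5] = (-18)-5 = -23 → [6, 0, -5, -10, -18, -23, 2]
j=6: items[6] = (-23)-2 = -25 → [6, 0, -5, -10, -18, -23, -25]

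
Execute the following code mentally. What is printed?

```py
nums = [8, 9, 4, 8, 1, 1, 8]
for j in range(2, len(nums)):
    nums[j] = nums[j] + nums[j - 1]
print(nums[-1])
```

31

j=2: nums[2] = 4+9 = 13 → [8, 9, 13, 8, 1, 1, 8]
j=3: nums[3] = 8+13 = 21 → [8, 9, 13, 21, 1, 1, 8]
j=4: nums[4] = 1+21 = 22 → [8, 9, 13, 21, 22, 1, 8]
j=5: nums[5] = 1+22 = 23 → [8, 9, 13, 21, 22, 23, 8]
j=6: nums[6] = 8+23 = 31 → [8, 9, 13, 21, 22, 23, 31]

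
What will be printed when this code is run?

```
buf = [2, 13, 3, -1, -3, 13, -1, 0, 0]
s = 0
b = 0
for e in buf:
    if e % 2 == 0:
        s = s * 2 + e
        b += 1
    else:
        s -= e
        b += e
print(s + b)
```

e=2: even, s = 0*2+2 = 2; b=1
e=13: not even, s = 2-13 = -11; b=14
e=3: not even, s = (-11)-3 = -14; b=17
e=-1: not even, s = (-14)-(-1) = -13; b=16
e=-3: not even, s = (-13)-(-3) = -10; b=13
e=13: not even, s = (-10)-13 = -23; b=26
e=-1: not even, s = (-23)-(-1) = -22; b=25
e=0: even, s = (-22)*2+0 = -44; b=26
e=0: even, s = (-44)*2+0 = -88; b=27
s+b = (-88)+27 = -61

-61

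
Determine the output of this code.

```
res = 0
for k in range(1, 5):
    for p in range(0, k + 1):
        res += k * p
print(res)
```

k=1,p=0: res = 0+0 = 0
k=1,p=1: res = 0+1 = 1
k=2,p=0: res = 1+0 = 1
k=2,p=1: res = 1+2 = 3
k=2,p=2: res = 3+4 = 7
k=3,p=0: res = 7+0 = 7
k=3,p=1: res = 7+3 = 10
k=3,p=2: res = 10+6 = 16
k=3,p=3: res = 16+9 = 25
k=4,p=0: res = 25+0 = 25
k=4,p=1: res = 25+4 = 29
k=4,p=2: res = 29+8 = 37
k=4,p=3: res = 37+12 = 49
k=4,p=4: res = 49+16 = 65

65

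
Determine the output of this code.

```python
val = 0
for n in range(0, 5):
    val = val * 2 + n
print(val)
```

26

n=0: val = 0*2+0 = 0
n=1: val = 0*2+1 = 1
n=2: val = 1*2+2 = 4
n=3: val = 4*2+3 = 11
n=4: val = 11*2+4 = 26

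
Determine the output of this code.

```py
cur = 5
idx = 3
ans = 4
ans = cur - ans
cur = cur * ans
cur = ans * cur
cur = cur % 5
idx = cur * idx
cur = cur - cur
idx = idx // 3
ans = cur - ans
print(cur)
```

ans = 5-4 = 1
cur = 5*1 = 5
cur = 1*5 = 5
cur = 5%5 = 0
idx = 0*3 = 0
cur = 0-0 = 0
idx = 0//3 = 0
ans = 0-1 = -1

0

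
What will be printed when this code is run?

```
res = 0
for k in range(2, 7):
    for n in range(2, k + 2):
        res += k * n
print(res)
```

k=2,n=2: res = 0+4 = 4
k=2,n=3: res = 4+6 = 10
k=3,n=2: res = 10+6 = 16
k=3,n=3: res = 16+9 = 25
k=3,n=4: res = 25+12 = 37
k=4,n=2: res = 37+8 = 45
k=4,n=3: res = 45+12 = 57
k=4,n=4: res = 57+16 = 73
k=4,n=5: res = 73+20 = 93
k=5,n=2: res = 93+10 = 103
k=5,n=3: res = 103+15 = 118
k=5,n=4: res = 118+20 = 138
k=5,n=5: res = 138+25 = 163
k=5,n=6: res = 163+30 = 193
k=6,n=2: res = 193+12 = 205
k=6,n=3: res = 205+18 = 223
k=6,n=4: res = 223+24 = 247
k=6,n=5: res = 247+30 = 277
k=6,n=6: res = 277+36 = 313
k=6,n=7: res = 313+42 = 355

355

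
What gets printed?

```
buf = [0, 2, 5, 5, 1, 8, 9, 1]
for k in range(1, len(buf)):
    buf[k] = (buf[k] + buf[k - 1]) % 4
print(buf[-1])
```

3

k=1: buf[1] = (2+0)%4 = 2 → [0, 2, 5, 5, 1, 8, 9, 1]
k=2: buf[2] = (5+2)%4 = 3 → [0, 2, 3, 5, 1, 8, 9, 1]
k=3: buf[3] = (5+3)%4 = 0 → [0, 2, 3, 0, 1, 8, 9, 1]
k=4: buf[4] = (1+0)%4 = 1 → [0, 2, 3, 0, 1, 8, 9, 1]
k=5: buf[5] = (8+1)%4 = 1 → [0, 2, 3, 0, 1, 1, 9, 1]
k=6: buf[6] = (9+1)%4 = 2 → [0, 2, 3, 0, 1, 1, 2, 1]
k=7: buf[7] = (1+2)%4 = 3 → [0, 2, 3, 0, 1, 1, 2, 3]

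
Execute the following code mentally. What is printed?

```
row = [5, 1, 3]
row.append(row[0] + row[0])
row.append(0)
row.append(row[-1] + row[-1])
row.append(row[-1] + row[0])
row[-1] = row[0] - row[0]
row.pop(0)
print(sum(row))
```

append row[0]+row[0] = 5+5 = 10 → [5, 1, 3, 10]
append 0 → [5, 1, 3, 10, 0]
append row[-1]+row[-1] = 0+0 = 0 → [5, 1, 3, 10, 0, 0]
append row[-1]+row[0] = 0+5 = 5 → [5, 1, 3, 10, 0, 0, 5]
row[-1] = row[0]-row[0] = 5-5 = 0 → [5, 1, 3, 10, 0, 0, 0]
pop(0) removes 5 → [1, 3, 10, 0, 0, 0]
sum = 14

14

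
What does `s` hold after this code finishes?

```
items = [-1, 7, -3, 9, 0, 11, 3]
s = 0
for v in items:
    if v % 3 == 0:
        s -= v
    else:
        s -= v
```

v=-1: not %3==0, s = 0-(-1) = 1
v=7: not %3==0, s = 1-7 = -6
v=-3: %3==0, s = (-6)-(-3) = -3
v=9: %3==0, s = (-3)-9 = -12
v=0: %3==0, s = (-12)-0 = -12
v=11: not %3==0, s = (-12)-11 = -23
v=3: %3==0, s = (-23)-3 = -26

-26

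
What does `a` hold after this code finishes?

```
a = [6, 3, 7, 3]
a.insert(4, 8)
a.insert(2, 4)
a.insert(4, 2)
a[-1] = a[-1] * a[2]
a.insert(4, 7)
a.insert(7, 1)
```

[6, 3, 4, 7, 7, 2, 3, 1, 32]

insert 8 at 4 → [6, 3, 7, 3, 8]
insert 4 at 2 → [6, 3, 4, 7, 3, 8]
insert 2 at 4 → [6, 3, 4, 7, 2, 3, 8]
a[-1] = a[-1]*a[2] = 8*4 = 32 → [6, 3, 4, 7, 2, 3, 32]
insert 7 at 4 → [6, 3, 4, 7, 7, 2, 3, 32]
insert 1 at 7 → [6, 3, 4, 7, 7, 2, 3, 1, 32]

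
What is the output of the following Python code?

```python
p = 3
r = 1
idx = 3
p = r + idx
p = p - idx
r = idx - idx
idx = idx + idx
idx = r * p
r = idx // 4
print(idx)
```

0

p = 1+3 = 4
p = 4-3 = 1
r = 3-3 = 0
idx = 3+3 = 6
idx = 0*1 = 0
r = 0//4 = 0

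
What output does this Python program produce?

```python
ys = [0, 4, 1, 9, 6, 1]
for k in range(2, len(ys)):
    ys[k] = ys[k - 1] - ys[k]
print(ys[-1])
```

k=2: ys[2] = 4-1 = 3 → [0, 4, 3, 9, 6, 1]
k=3: ys[3] = 3-9 = -6 → [0, 4, 3, -6, 6, 1]
k=4: ys[4] = (-6)-6 = -12 → [0, 4, 3, -6, -12, 1]
k=5: ys[5] = (-12)-1 = -13 → [0, 4, 3, -6, -12, -13]

-13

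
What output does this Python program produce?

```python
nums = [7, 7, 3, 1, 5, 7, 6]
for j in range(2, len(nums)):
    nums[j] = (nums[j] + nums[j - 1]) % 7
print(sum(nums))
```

j=2: nums[2] = (3+7)%7 = 3 → [7, 7, 3, 1, 5, 7, 6]
j=3: nums[3] = (1+3)%7 = 4 → [7, 7, 3, 4, 5, 7, 6]
j=4: nums[4] = (5+4)%7 = 2 → [7, 7, 3, 4, 2, 7, 6]
j=5: nums[5] = (7+2)%7 = 2 → [7, 7, 3, 4, 2, 2, 6]
j=6: nums[6] = (6+2)%7 = 1 → [7, 7, 3, 4, 2, 2, 1]
sum = 26

26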